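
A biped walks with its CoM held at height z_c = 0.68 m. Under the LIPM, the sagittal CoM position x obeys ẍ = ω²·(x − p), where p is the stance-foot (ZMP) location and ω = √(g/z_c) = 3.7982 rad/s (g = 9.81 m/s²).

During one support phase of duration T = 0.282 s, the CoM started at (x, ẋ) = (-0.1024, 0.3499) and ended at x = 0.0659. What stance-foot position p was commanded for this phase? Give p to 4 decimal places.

ωT = 3.7982·0.282 = 1.071092; cosh(ωT) = 1.630600, sinh(ωT) = 1.287966
x(T) = p + (x₀−p)·cosh(ωT) + (ẋ₀/ω)·sinh(ωT) ⇒ p·(1 − cosh) = x(T) − x₀·cosh − (ẋ₀/ω)·sinh
numerator   = 0.0659 − (-0.1024)·1.630600 − (0.3499/3.7982)·1.287966 = 0.114223
denominator = 1 − 1.630600 = -0.630600
p = 0.114223 / -0.630600 = -0.1811

p = -0.1811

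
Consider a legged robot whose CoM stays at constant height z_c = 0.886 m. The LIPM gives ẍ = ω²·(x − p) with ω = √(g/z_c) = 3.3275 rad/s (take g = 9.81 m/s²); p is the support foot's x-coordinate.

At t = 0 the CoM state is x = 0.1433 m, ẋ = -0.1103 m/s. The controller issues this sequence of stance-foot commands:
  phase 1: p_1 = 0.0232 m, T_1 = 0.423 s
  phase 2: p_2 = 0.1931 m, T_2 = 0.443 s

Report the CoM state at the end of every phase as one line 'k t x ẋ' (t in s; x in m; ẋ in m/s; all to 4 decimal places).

1 0.4230 0.2196 0.5287
2 0.8660 0.5827 1.3973

phase 1: p=0.0232, T=0.423, ωT=1.407533, cosh=2.165304, sinh=1.920557; start (x,ẋ)=(0.143300, -0.110300) → end (x,ẋ)=(0.219590, 0.528685)
phase 2: p=0.1931, T=0.443, ωT=1.474082, cosh=2.298008, sinh=2.069019; start (x,ẋ)=(0.219590, 0.528685) → end (x,ẋ)=(0.582708, 1.397298)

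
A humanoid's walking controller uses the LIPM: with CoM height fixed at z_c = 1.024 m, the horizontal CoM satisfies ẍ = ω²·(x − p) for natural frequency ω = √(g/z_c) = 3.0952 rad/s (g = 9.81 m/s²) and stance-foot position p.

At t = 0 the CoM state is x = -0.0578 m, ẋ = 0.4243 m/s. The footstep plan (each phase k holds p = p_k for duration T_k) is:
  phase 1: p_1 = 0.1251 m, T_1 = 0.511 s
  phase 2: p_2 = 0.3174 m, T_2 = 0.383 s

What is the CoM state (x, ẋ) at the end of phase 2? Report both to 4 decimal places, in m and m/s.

phase 1: p=0.1251, T=0.511, ωT=1.581647, cosh=2.534298, sinh=2.328662; start (x,ẋ)=(-0.057800, 0.424300) → end (x,ẋ)=(-0.019203, -0.242981)
phase 2: p=0.3174, T=0.383, ωT=1.185462, cosh=1.788901, sinh=1.483296; start (x,ẋ)=(-0.019203, -0.242981) → end (x,ẋ)=(-0.401191, -1.980044)

x = -0.4012, ẋ = -1.9800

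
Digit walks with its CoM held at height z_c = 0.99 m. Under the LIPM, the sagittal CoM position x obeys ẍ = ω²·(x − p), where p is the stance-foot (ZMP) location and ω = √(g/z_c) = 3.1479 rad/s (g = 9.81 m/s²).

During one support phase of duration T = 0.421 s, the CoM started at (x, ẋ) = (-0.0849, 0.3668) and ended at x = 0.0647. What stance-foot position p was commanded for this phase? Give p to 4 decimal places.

ωT = 3.1479·0.421 = 1.325266; cosh(ωT) = 2.014459, sinh(ωT) = 1.748727
x(T) = p + (x₀−p)·cosh(ωT) + (ẋ₀/ω)·sinh(ωT) ⇒ p·(1 − cosh) = x(T) − x₀·cosh − (ẋ₀/ω)·sinh
numerator   = 0.0647 − (-0.0849)·2.014459 − (0.3668/3.1479)·1.748727 = 0.031962
denominator = 1 − 2.014459 = -1.014459
p = 0.031962 / -1.014459 = -0.0315

p = -0.0315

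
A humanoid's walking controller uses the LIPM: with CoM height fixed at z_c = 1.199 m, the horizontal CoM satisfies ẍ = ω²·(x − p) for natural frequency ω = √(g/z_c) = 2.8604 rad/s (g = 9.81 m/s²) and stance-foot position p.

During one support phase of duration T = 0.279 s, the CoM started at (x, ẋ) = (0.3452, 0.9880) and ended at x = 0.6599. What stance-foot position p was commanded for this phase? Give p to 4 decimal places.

ωT = 2.8604·0.279 = 0.798052; cosh(ωT) = 1.335707, sinh(ωT) = 0.885502
x(T) = p + (x₀−p)·cosh(ωT) + (ẋ₀/ω)·sinh(ωT) ⇒ p·(1 − cosh) = x(T) − x₀·cosh − (ẋ₀/ω)·sinh
numerator   = 0.6599 − (0.3452)·1.335707 − (0.9880/2.8604)·0.885502 = -0.107044
denominator = 1 − 1.335707 = -0.335707
p = -0.107044 / -0.335707 = 0.3189

p = 0.3189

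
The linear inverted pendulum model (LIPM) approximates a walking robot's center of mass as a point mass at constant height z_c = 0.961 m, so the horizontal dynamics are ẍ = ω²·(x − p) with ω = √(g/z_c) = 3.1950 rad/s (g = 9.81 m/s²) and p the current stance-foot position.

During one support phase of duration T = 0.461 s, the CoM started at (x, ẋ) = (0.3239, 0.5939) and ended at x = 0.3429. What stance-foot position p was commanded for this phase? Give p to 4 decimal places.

ωT = 3.1950·0.461 = 1.472895; cosh(ωT) = 2.295553, sinh(ωT) = 2.066292
x(T) = p + (x₀−p)·cosh(ωT) + (ẋ₀/ω)·sinh(ωT) ⇒ p·(1 − cosh) = x(T) − x₀·cosh − (ẋ₀/ω)·sinh
numerator   = 0.3429 − (0.3239)·2.295553 − (0.5939/3.1950)·2.066292 = -0.784720
denominator = 1 − 2.295553 = -1.295553
p = -0.784720 / -1.295553 = 0.6057

p = 0.6057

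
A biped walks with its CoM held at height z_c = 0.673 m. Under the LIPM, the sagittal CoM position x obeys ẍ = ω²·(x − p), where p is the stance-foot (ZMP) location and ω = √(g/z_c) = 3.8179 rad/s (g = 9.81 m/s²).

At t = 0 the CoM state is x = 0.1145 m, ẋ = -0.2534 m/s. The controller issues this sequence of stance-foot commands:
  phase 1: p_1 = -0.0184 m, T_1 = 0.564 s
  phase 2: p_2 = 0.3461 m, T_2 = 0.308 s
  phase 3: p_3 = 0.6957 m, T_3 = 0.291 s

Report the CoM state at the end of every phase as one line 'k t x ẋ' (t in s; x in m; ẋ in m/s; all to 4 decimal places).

1 0.5640 0.2797 1.0497
2 0.8720 0.6314 1.4912
3 1.1630 1.1163 2.1776

phase 1: p=-0.0184, T=0.564, ωT=2.153296, cosh=4.364649, sinh=4.248548; start (x,ẋ)=(0.114500, -0.253400) → end (x,ẋ)=(0.279679, 1.049707)
phase 2: p=0.3461, T=0.308, ωT=1.175913, cosh=1.774819, sinh=1.466282; start (x,ẋ)=(0.279679, 1.049707) → end (x,ẋ)=(0.631360, 1.491207)
phase 3: p=0.6957, T=0.291, ωT=1.111009, cosh=1.683324, sinh=1.354097; start (x,ẋ)=(0.631360, 1.491207) → end (x,ẋ)=(1.116282, 2.177557)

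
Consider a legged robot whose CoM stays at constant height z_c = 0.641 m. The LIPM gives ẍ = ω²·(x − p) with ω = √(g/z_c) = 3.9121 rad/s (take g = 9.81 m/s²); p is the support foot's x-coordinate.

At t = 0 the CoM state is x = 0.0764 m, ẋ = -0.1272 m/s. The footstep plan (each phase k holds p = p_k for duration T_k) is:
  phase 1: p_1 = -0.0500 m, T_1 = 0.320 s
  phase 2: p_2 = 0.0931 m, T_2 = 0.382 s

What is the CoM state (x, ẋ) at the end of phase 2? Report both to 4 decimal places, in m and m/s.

phase 1: p=-0.0500, T=0.320, ωT=1.251872, cosh=1.891426, sinh=1.605457; start (x,ẋ)=(0.076400, -0.127200) → end (x,ẋ)=(0.136876, 0.553292)
phase 2: p=0.0931, T=0.382, ωT=1.494422, cosh=2.340569, sinh=2.116191; start (x,ẋ)=(0.136876, 0.553292) → end (x,ẋ)=(0.494855, 1.657426)

x = 0.4949, ẋ = 1.6574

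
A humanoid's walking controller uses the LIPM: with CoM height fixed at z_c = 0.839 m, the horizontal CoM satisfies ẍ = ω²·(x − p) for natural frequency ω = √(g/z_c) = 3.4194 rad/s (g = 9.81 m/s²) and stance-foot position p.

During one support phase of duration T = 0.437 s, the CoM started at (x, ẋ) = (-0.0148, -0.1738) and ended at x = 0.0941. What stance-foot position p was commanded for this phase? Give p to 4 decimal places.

ωT = 3.4194·0.437 = 1.494278; cosh(ωT) = 2.340264, sinh(ωT) = 2.115853
x(T) = p + (x₀−p)·cosh(ωT) + (ẋ₀/ω)·sinh(ωT) ⇒ p·(1 − cosh) = x(T) − x₀·cosh − (ẋ₀/ω)·sinh
numerator   = 0.0941 − (-0.0148)·2.340264 − (-0.1738/3.4194)·2.115853 = 0.236280
denominator = 1 − 2.340264 = -1.340264
p = 0.236280 / -1.340264 = -0.1763

p = -0.1763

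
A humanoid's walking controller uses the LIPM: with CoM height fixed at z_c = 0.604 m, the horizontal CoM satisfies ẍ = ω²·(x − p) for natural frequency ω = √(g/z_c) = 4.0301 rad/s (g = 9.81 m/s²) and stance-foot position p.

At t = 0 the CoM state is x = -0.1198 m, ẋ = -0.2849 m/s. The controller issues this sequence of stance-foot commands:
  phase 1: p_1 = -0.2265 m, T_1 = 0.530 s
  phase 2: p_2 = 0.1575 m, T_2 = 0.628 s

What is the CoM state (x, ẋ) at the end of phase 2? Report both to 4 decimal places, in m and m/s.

x = -0.3545, ẋ = -1.9470

phase 1: p=-0.2265, T=0.530, ωT=2.135953, cosh=4.291621, sinh=4.173489; start (x,ẋ)=(-0.119800, -0.284900) → end (x,ẋ)=(-0.063621, 0.571966)
phase 2: p=0.1575, T=0.628, ωT=2.530903, cosh=6.322216, sinh=6.242629; start (x,ẋ)=(-0.063621, 0.571966) → end (x,ẋ)=(-0.354496, -1.946952)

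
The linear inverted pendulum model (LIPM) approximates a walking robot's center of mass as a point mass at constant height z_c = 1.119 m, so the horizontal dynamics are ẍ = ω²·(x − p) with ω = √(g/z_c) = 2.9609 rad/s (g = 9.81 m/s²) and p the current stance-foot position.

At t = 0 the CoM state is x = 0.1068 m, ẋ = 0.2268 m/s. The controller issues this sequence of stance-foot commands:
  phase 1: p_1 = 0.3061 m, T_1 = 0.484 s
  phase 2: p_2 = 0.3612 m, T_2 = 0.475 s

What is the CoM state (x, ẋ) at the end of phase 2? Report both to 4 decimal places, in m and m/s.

x = -0.8156, ẋ = -3.3967

phase 1: p=0.3061, T=0.484, ωT=1.433076, cosh=2.215073, sinh=1.976498; start (x,ẋ)=(0.106800, 0.226800) → end (x,ẋ)=(0.016033, -0.663968)
phase 2: p=0.3612, T=0.475, ωT=1.406427, cosh=2.163183, sinh=1.918166; start (x,ẋ)=(0.016033, -0.663968) → end (x,ẋ)=(-0.815600, -3.396662)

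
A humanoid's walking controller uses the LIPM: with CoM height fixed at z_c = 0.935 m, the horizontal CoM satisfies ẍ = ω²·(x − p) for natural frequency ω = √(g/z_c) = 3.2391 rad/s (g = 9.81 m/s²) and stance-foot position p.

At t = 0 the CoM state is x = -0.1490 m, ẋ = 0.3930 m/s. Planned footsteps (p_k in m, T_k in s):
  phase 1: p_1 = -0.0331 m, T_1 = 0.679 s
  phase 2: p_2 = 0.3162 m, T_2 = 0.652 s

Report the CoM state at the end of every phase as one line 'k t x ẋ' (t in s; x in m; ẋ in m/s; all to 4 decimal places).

1 0.6790 -0.0218 0.1219
2 1.3310 -0.9475 -3.9459

phase 1: p=-0.0331, T=0.679, ωT=2.199349, cosh=4.565007, sinh=4.454132; start (x,ẋ)=(-0.149000, 0.393000) → end (x,ẋ)=(-0.021765, 0.121915)
phase 2: p=0.3162, T=0.652, ωT=2.111893, cosh=4.192440, sinh=4.071431; start (x,ẋ)=(-0.021765, 0.121915) → end (x,ẋ)=(-0.947454, -3.945880)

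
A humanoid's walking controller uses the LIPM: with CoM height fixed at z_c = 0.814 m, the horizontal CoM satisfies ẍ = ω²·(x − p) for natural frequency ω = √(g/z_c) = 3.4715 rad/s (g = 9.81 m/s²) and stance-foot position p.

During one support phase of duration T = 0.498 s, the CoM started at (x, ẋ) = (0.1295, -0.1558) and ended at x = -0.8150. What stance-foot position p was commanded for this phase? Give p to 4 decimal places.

p = 0.5609

ωT = 3.4715·0.498 = 1.728807; cosh(ωT) = 2.905712, sinh(ωT) = 2.728216
x(T) = p + (x₀−p)·cosh(ωT) + (ẋ₀/ω)·sinh(ωT) ⇒ p·(1 − cosh) = x(T) − x₀·cosh − (ẋ₀/ω)·sinh
numerator   = -0.8150 − (0.1295)·2.905712 − (-0.1558/3.4715)·2.728216 = -1.068848
denominator = 1 − 2.905712 = -1.905712
p = -1.068848 / -1.905712 = 0.5609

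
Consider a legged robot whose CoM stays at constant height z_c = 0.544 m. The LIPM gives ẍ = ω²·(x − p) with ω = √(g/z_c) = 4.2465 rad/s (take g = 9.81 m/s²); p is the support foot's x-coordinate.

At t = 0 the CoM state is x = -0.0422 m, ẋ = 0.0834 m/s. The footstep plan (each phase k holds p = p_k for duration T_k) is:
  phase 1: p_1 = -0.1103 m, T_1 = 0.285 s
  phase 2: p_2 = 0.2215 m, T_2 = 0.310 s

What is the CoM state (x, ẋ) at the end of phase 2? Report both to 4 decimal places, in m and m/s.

phase 1: p=-0.1103, T=0.285, ωT=1.210252, cosh=1.826227, sinh=1.528105; start (x,ẋ)=(-0.042200, 0.083400) → end (x,ẋ)=(0.044078, 0.594215)
phase 2: p=0.2215, T=0.310, ωT=1.316415, cosh=1.999060, sinh=1.730965; start (x,ẋ)=(0.044078, 0.594215) → end (x,ẋ)=(0.109037, -0.116280)

x = 0.1090, ẋ = -0.1163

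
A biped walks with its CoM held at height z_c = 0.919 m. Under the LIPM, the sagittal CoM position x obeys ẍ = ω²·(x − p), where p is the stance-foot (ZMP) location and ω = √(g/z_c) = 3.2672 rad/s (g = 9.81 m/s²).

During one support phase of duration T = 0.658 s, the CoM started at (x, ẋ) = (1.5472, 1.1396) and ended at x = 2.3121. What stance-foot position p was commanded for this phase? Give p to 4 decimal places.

ωT = 3.2672·0.658 = 2.149818; cosh(ωT) = 4.349899, sinh(ωT) = 4.233394
x(T) = p + (x₀−p)·cosh(ωT) + (ẋ₀/ω)·sinh(ωT) ⇒ p·(1 − cosh) = x(T) − x₀·cosh − (ẋ₀/ω)·sinh
numerator   = 2.3121 − (1.5472)·4.349899 − (1.1396/3.2672)·4.233394 = -5.894672
denominator = 1 − 4.349899 = -3.349899
p = -5.894672 / -3.349899 = 1.7597

p = 1.7597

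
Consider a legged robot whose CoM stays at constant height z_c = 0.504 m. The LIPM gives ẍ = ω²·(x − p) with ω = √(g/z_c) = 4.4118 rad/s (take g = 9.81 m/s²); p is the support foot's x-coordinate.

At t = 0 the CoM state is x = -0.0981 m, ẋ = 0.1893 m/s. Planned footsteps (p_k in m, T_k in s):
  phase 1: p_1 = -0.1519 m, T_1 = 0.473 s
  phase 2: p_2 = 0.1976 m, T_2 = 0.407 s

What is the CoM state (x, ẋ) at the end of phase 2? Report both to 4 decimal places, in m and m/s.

x = 1.4632, ẋ = 5.8388

phase 1: p=-0.1519, T=0.473, ωT=2.086781, cosh=4.091510, sinh=3.967425; start (x,ẋ)=(-0.098100, 0.189300) → end (x,ẋ)=(0.238456, 1.716210)
phase 2: p=0.1976, T=0.407, ωT=1.795603, cosh=3.094565, sinh=2.928538; start (x,ẋ)=(0.238456, 1.716210) → end (x,ẋ)=(1.463247, 5.838791)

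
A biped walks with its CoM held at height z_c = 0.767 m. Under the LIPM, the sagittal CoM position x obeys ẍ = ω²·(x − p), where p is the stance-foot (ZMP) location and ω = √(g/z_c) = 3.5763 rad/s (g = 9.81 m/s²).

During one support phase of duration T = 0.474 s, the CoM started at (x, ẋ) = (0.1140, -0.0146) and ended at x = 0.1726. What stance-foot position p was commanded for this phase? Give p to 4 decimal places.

p = 0.0758

ωT = 3.5763·0.474 = 1.695166; cosh(ωT) = 2.815560, sinh(ωT) = 2.631991
x(T) = p + (x₀−p)·cosh(ωT) + (ẋ₀/ω)·sinh(ωT) ⇒ p·(1 − cosh) = x(T) − x₀·cosh − (ẋ₀/ω)·sinh
numerator   = 0.1726 − (0.1140)·2.815560 − (-0.0146/3.5763)·2.631991 = -0.137629
denominator = 1 − 2.815560 = -1.815560
p = -0.137629 / -1.815560 = 0.0758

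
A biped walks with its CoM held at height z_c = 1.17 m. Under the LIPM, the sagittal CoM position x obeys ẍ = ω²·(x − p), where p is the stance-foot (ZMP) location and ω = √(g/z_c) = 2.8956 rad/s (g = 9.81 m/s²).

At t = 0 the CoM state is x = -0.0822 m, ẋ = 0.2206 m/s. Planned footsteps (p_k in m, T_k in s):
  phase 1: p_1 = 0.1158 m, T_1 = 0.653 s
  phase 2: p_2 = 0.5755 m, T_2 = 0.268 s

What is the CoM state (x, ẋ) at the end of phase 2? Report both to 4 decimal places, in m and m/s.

phase 1: p=0.1158, T=0.653, ωT=1.890827, cosh=3.387895, sinh=3.236948; start (x,ẋ)=(-0.082200, 0.220600) → end (x,ẋ)=(-0.308398, -1.108466)
phase 2: p=0.5755, T=0.268, ωT=0.776021, cosh=1.316521, sinh=0.856288; start (x,ẋ)=(-0.308398, -1.108466) → end (x,ẋ)=(-0.915966, -3.650914)

x = -0.9160, ẋ = -3.6509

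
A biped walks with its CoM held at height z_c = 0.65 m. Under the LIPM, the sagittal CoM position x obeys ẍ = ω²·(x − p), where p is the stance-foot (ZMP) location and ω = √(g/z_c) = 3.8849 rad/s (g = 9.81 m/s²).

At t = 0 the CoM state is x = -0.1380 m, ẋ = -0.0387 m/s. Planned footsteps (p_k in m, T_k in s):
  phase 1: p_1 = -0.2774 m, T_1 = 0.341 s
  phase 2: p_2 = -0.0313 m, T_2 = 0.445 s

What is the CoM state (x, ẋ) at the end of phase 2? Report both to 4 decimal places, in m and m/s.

x = 0.6285, ẋ = 2.7058

phase 1: p=-0.2774, T=0.341, ωT=1.324751, cosh=2.013559, sinh=1.747690; start (x,ẋ)=(-0.138000, -0.038700) → end (x,ẋ)=(-0.014120, 0.868545)
phase 2: p=-0.0313, T=0.445, ωT=1.728781, cosh=2.905640, sinh=2.728139; start (x,ẋ)=(-0.014120, 0.868545) → end (x,ẋ)=(0.628548, 2.705766)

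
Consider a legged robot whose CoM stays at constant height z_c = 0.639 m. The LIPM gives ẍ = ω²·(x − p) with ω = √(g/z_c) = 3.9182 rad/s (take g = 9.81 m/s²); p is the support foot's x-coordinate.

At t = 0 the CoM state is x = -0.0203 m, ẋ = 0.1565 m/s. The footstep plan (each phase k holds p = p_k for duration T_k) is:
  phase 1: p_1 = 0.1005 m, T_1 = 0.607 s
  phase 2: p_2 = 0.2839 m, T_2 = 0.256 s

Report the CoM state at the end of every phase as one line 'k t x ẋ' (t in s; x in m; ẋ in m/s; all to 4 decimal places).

1 0.6070 -0.3431 -1.6796
2 0.8630 -1.1916 -5.4963

phase 1: p=0.1005, T=0.607, ωT=2.378347, cosh=5.439883, sinh=5.347179; start (x,ẋ)=(-0.020300, 0.156500) → end (x,ẋ)=(-0.343062, -1.679577)
phase 2: p=0.2839, T=0.256, ωT=1.003059, cosh=1.546683, sinh=1.179927; start (x,ẋ)=(-0.343062, -1.679577) → end (x,ẋ)=(-1.191599, -5.496338)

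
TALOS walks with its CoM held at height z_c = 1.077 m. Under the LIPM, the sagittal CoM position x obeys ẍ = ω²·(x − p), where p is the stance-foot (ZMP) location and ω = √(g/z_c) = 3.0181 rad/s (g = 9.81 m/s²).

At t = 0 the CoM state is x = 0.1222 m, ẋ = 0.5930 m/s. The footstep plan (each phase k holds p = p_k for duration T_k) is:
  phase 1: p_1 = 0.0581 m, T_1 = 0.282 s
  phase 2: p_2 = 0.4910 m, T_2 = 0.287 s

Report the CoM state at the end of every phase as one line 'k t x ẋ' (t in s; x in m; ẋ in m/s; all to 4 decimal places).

phase 1: p=0.0581, T=0.282, ωT=0.851104, cosh=1.384587, sinh=0.957644; start (x,ẋ)=(0.122200, 0.593000) → end (x,ẋ)=(0.335011, 1.006326)
phase 2: p=0.4910, T=0.287, ωT=0.866195, cosh=1.399197, sinh=0.978648; start (x,ẋ)=(0.335011, 1.006326) → end (x,ẋ)=(0.599052, 0.947311)

1 0.2820 0.3350 1.0063
2 0.5690 0.5991 0.9473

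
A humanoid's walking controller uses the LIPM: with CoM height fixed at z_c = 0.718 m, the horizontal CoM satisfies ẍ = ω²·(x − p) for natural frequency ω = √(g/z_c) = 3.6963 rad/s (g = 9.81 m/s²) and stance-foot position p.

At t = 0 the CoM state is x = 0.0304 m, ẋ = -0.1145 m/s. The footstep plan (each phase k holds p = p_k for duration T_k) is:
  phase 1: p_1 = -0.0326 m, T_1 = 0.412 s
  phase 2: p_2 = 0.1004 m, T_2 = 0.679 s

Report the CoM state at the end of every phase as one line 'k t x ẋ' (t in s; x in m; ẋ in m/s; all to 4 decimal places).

phase 1: p=-0.0326, T=0.412, ωT=1.522876, cosh=2.401738, sinh=2.183654; start (x,ẋ)=(0.030400, -0.114500) → end (x,ẋ)=(0.051067, 0.233502)
phase 2: p=0.1004, T=0.679, ωT=2.509788, cosh=6.191802, sinh=6.110516; start (x,ẋ)=(0.051067, 0.233502) → end (x,ẋ)=(0.180949, 0.331538)

1 0.4120 0.0511 0.2335
2 1.0910 0.1809 0.3315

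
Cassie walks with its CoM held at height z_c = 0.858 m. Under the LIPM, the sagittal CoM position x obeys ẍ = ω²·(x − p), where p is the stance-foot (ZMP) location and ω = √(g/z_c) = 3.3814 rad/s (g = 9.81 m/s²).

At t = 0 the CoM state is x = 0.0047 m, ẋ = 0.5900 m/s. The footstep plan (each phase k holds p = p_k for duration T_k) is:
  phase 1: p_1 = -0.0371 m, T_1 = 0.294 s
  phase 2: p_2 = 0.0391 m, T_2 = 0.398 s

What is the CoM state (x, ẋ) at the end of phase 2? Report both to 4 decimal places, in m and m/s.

x = 0.9990, ẋ = 3.3561

phase 1: p=-0.0371, T=0.294, ωT=0.994132, cosh=1.536211, sinh=1.166166; start (x,ẋ)=(0.004700, 0.590000) → end (x,ẋ)=(0.230591, 1.071193)
phase 2: p=0.0391, T=0.398, ωT=1.345797, cosh=2.050790, sinh=1.790458; start (x,ẋ)=(0.230591, 1.071193) → end (x,ẋ)=(0.999006, 3.356126)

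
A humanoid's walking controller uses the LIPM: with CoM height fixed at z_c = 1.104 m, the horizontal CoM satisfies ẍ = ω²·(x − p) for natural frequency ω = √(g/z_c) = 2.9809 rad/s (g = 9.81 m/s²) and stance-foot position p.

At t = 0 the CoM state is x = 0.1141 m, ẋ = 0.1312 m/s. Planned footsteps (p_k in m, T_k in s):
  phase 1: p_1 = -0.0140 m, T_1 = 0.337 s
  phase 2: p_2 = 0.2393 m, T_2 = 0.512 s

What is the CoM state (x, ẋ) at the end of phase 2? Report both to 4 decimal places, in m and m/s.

phase 1: p=-0.0140, T=0.337, ωT=1.004563, cosh=1.548460, sinh=1.182255; start (x,ẋ)=(0.114100, 0.131200) → end (x,ẋ)=(0.236393, 0.654606)
phase 2: p=0.2393, T=0.512, ωT=1.526221, cosh=2.409056, sinh=2.191701; start (x,ẋ)=(0.236393, 0.654606) → end (x,ẋ)=(0.713594, 1.557990)

x = 0.7136, ẋ = 1.5580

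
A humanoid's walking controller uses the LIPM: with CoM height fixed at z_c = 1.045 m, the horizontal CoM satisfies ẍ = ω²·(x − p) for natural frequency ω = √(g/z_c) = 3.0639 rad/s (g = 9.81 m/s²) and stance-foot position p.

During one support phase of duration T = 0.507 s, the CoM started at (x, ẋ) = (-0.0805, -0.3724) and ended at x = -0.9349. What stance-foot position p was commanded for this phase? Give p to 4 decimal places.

p = 0.3142

ωT = 3.0639·0.507 = 1.553397; cosh(ωT) = 2.469516, sinh(ωT) = 2.257988
x(T) = p + (x₀−p)·cosh(ωT) + (ẋ₀/ω)·sinh(ωT) ⇒ p·(1 − cosh) = x(T) − x₀·cosh − (ẋ₀/ω)·sinh
numerator   = -0.9349 − (-0.0805)·2.469516 − (-0.3724/3.0639)·2.257988 = -0.461658
denominator = 1 − 2.469516 = -1.469516
p = -0.461658 / -1.469516 = 0.3142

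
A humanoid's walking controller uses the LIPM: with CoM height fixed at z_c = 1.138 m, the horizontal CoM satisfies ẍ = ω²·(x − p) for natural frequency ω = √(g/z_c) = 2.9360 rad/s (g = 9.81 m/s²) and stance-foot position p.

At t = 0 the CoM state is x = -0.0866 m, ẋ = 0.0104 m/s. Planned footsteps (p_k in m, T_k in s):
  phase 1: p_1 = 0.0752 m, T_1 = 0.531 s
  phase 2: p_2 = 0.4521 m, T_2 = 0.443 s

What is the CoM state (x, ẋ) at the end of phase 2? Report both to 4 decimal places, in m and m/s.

phase 1: p=0.0752, T=0.531, ωT=1.559016, cosh=2.482242, sinh=2.271899; start (x,ẋ)=(-0.086600, 0.010400) → end (x,ẋ)=(-0.318379, -1.053438)
phase 2: p=0.4521, T=0.443, ωT=1.300648, cosh=1.972015, sinh=1.699660; start (x,ẋ)=(-0.318379, -1.053438) → end (x,ẋ)=(-1.677136, -5.922243)

x = -1.6771, ẋ = -5.9222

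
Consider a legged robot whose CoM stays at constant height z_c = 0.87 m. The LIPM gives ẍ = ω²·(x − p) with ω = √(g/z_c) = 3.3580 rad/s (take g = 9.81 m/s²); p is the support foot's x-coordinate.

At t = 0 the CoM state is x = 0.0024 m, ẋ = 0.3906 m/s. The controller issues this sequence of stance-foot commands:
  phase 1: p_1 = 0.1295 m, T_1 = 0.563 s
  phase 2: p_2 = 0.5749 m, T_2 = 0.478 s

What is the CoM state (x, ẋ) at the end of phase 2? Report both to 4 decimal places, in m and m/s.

x = -0.7600, ẋ = -4.1573

phase 1: p=0.1295, T=0.563, ωT=1.890554, cosh=3.387012, sinh=3.236024; start (x,ẋ)=(0.002400, 0.390600) → end (x,ẋ)=(0.075423, -0.058174)
phase 2: p=0.5749, T=0.478, ωT=1.605124, cosh=2.589671, sinh=2.388806; start (x,ẋ)=(0.075423, -0.058174) → end (x,ẋ)=(-0.759966, -4.157265)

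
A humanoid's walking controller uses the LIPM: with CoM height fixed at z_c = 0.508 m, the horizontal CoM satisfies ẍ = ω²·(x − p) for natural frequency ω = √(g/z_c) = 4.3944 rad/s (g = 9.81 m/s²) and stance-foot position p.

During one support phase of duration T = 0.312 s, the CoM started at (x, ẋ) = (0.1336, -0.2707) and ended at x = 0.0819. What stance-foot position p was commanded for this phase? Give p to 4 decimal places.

ωT = 4.3944·0.312 = 1.371053; cosh(ωT) = 2.096668, sinh(ωT) = 1.842828
x(T) = p + (x₀−p)·cosh(ωT) + (ẋ₀/ω)·sinh(ωT) ⇒ p·(1 − cosh) = x(T) − x₀·cosh − (ẋ₀/ω)·sinh
numerator   = 0.0819 − (0.1336)·2.096668 − (-0.2707/4.3944)·1.842828 = -0.084695
denominator = 1 − 2.096668 = -1.096668
p = -0.084695 / -1.096668 = 0.0772

p = 0.0772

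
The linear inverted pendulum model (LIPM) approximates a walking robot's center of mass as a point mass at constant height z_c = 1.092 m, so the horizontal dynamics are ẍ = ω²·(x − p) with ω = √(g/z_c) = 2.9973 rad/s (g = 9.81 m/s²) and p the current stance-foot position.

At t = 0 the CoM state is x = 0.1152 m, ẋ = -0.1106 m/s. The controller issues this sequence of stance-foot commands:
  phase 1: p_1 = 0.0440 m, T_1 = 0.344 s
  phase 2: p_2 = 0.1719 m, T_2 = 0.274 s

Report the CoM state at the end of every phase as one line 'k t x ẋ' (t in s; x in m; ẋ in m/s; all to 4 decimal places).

1 0.3440 0.1114 0.0864
2 0.6180 0.1162 -0.0492

phase 1: p=0.0440, T=0.344, ωT=1.031071, cosh=1.580346, sinh=1.223722; start (x,ẋ)=(0.115200, -0.110600) → end (x,ẋ)=(0.111365, 0.086365)
phase 2: p=0.1719, T=0.274, ωT=0.821260, cosh=1.356620, sinh=0.916743; start (x,ẋ)=(0.111365, 0.086365) → end (x,ẋ)=(0.116193, -0.049169)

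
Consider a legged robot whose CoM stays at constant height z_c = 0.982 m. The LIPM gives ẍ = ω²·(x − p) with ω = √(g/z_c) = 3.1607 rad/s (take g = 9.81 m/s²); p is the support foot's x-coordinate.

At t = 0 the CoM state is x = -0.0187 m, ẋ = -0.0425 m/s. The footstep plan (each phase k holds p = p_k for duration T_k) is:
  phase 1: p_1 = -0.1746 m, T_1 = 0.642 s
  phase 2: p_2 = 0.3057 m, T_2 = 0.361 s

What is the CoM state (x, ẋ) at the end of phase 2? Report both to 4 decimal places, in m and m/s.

phase 1: p=-0.1746, T=0.642, ωT=2.029169, cosh=3.869605, sinh=3.738160; start (x,ẋ)=(-0.018700, -0.042500) → end (x,ẋ)=(0.378407, 1.677532)
phase 2: p=0.3057, T=0.361, ωT=1.141013, cosh=1.724716, sinh=1.405221; start (x,ẋ)=(0.378407, 1.677532) → end (x,ẋ)=(1.176915, 3.216191)

x = 1.1769, ẋ = 3.2162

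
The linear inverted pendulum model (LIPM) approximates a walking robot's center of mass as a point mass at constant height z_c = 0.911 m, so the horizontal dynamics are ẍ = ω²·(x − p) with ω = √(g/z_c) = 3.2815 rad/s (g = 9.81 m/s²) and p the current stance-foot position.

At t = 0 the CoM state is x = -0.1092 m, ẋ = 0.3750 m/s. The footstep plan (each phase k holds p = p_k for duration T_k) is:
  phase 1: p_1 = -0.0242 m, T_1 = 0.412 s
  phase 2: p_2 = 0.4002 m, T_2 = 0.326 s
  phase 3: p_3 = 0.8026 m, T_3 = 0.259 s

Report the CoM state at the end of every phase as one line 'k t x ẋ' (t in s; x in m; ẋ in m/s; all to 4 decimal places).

1 0.4120 0.0066 0.2703
2 0.7380 -0.1350 -1.2205
3 0.9970 -0.8501 -4.6300

phase 1: p=-0.0242, T=0.412, ωT=1.351978, cosh=2.061896, sinh=1.803168; start (x,ẋ)=(-0.109200, 0.375000) → end (x,ẋ)=(0.006599, 0.270258)
phase 2: p=0.4002, T=0.326, ωT=1.069769, cosh=1.628897, sinh=1.285809; start (x,ẋ)=(0.006599, 0.270258) → end (x,ẋ)=(-0.135038, -1.220529)
phase 3: p=0.8026, T=0.259, ωT=0.849908, cosh=1.383443, sinh=0.955989; start (x,ẋ)=(-0.135038, -1.220529) → end (x,ẋ)=(-0.850142, -4.629978)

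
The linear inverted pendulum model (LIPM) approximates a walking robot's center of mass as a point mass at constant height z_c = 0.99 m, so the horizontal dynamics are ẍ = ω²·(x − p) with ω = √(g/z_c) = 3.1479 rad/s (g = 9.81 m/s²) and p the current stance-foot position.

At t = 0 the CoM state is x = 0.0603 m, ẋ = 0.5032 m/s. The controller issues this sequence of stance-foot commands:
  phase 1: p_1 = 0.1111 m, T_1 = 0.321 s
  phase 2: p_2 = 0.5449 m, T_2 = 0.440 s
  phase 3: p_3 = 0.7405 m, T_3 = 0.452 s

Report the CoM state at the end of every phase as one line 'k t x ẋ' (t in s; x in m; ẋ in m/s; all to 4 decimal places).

1 0.3210 0.2225 0.5922
2 0.7610 0.2129 -0.6430
3 1.2130 -0.8168 -4.6569

phase 1: p=0.1111, T=0.321, ωT=1.010476, cosh=1.555477, sinh=1.191431; start (x,ẋ)=(0.060300, 0.503200) → end (x,ẋ)=(0.222535, 0.592190)
phase 2: p=0.5449, T=0.440, ωT=1.385076, cosh=2.122717, sinh=1.872412; start (x,ẋ)=(0.222535, 0.592190) → end (x,ẋ)=(0.212853, -0.643020)
phase 3: p=0.7405, T=0.452, ωT=1.422851, cosh=2.194979, sinh=1.953953; start (x,ẋ)=(0.212853, -0.643020) → end (x,ẋ)=(-0.816807, -4.656891)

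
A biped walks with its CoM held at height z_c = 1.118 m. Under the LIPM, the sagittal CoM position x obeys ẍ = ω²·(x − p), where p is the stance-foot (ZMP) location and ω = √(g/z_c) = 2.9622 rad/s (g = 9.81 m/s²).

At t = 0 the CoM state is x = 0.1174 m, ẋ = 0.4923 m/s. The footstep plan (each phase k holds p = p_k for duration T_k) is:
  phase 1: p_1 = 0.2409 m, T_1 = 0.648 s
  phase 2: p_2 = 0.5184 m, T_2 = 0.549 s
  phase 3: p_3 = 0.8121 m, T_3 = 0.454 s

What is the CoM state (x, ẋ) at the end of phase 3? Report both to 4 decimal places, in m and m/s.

x = 0.3345, ẋ = -1.1395

phase 1: p=0.2409, T=0.648, ωT=1.919506, cosh=3.482133, sinh=3.335454; start (x,ẋ)=(0.117400, 0.492300) → end (x,ẋ)=(0.365189, 0.494039)
phase 2: p=0.5184, T=0.549, ωT=1.626248, cosh=2.640713, sinh=2.444047; start (x,ẋ)=(0.365189, 0.494039) → end (x,ẋ)=(0.521435, 0.195407)
phase 3: p=0.8121, T=0.454, ωT=1.344839, cosh=2.049075, sinh=1.788493; start (x,ẋ)=(0.521435, 0.195407) → end (x,ẋ)=(0.334487, -1.139502)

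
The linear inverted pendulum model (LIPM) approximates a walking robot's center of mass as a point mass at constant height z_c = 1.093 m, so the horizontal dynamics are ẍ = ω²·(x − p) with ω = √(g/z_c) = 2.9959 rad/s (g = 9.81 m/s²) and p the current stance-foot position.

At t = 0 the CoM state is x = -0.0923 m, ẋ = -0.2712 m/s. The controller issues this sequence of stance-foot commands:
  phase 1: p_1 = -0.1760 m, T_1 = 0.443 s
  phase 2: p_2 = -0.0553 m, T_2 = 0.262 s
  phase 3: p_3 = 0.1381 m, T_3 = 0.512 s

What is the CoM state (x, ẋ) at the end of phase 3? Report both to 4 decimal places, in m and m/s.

phase 1: p=-0.1760, T=0.443, ωT=1.327184, cosh=2.017816, sinh=1.752593; start (x,ẋ)=(-0.092300, -0.271200) → end (x,ẋ)=(-0.165760, -0.107757)
phase 2: p=-0.0553, T=0.262, ωT=0.784926, cosh=1.324199, sinh=0.868045; start (x,ẋ)=(-0.165760, -0.107757) → end (x,ẋ)=(-0.232793, -0.429952)
phase 3: p=0.1381, T=0.512, ωT=1.533901, cosh=2.425960, sinh=2.210267; start (x,ẋ)=(-0.232793, -0.429952) → end (x,ẋ)=(-1.078874, -3.499002)

x = -1.0789, ẋ = -3.4990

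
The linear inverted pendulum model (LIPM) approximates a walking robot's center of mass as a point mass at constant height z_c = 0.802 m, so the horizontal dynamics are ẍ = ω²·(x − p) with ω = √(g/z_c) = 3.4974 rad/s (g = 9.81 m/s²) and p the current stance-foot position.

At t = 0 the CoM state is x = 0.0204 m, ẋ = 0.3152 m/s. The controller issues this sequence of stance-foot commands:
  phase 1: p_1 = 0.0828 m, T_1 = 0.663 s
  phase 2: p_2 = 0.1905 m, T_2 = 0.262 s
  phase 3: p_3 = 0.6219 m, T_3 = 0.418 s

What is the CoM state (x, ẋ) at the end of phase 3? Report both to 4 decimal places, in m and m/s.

phase 1: p=0.0828, T=0.663, ωT=2.318776, cosh=5.130811, sinh=5.032418; start (x,ẋ)=(0.020400, 0.315200) → end (x,ẋ)=(0.216179, 0.518968)
phase 2: p=0.1905, T=0.262, ωT=0.916319, cosh=1.450029, sinh=1.050041; start (x,ẋ)=(0.216179, 0.518968) → end (x,ẋ)=(0.383548, 0.846825)
phase 3: p=0.6219, T=0.418, ωT=1.461913, cosh=2.272999, sinh=2.041207; start (x,ẋ)=(0.383548, 0.846825) → end (x,ẋ)=(0.574363, 0.223258)

x = 0.5744, ẋ = 0.2233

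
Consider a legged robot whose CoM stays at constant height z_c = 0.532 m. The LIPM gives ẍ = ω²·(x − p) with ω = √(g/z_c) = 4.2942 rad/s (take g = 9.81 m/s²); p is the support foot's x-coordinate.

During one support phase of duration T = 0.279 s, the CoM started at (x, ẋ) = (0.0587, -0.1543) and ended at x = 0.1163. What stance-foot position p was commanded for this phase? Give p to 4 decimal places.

ωT = 4.2942·0.279 = 1.198082; cosh(ωT) = 1.807763, sinh(ωT) = 1.505991
x(T) = p + (x₀−p)·cosh(ωT) + (ẋ₀/ω)·sinh(ωT) ⇒ p·(1 − cosh) = x(T) − x₀·cosh − (ẋ₀/ω)·sinh
numerator   = 0.1163 − (0.0587)·1.807763 − (-0.1543/4.2942)·1.505991 = 0.064298
denominator = 1 − 1.807763 = -0.807763
p = 0.064298 / -0.807763 = -0.0796

p = -0.0796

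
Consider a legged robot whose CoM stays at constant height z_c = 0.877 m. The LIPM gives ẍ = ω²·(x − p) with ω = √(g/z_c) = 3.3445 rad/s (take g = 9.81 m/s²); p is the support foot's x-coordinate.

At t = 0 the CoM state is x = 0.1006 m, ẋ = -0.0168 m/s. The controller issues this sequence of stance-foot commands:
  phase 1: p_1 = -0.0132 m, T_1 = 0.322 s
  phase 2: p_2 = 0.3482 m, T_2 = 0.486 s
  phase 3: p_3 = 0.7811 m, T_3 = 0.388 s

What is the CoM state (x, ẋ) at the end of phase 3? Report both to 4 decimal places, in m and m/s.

phase 1: p=-0.0132, T=0.322, ωT=1.076929, cosh=1.638145, sinh=1.297505; start (x,ẋ)=(0.100600, -0.016800) → end (x,ẋ)=(0.166703, 0.466315)
phase 2: p=0.3482, T=0.486, ωT=1.625427, cosh=2.638708, sinh=2.441880; start (x,ẋ)=(0.166703, 0.466315) → end (x,ẋ)=(0.209748, -0.251791)
phase 3: p=0.7811, T=0.388, ωT=1.297666, cosh=1.966956, sinh=1.693787; start (x,ẋ)=(0.209748, -0.251791) → end (x,ẋ)=(-0.470240, -3.731894)

x = -0.4702, ẋ = -3.7319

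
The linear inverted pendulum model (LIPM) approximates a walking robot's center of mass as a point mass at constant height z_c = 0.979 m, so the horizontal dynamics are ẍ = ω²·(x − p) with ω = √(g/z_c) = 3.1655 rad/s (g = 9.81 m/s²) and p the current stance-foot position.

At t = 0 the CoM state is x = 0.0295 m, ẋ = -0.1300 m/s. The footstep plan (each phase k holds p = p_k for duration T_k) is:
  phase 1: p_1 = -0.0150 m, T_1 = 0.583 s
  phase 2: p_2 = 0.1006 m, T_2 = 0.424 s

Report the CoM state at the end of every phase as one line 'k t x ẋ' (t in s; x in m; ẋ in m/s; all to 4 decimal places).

phase 1: p=-0.0150, T=0.583, ωT=1.845487, cosh=3.244564, sinh=3.086615; start (x,ẋ)=(0.029500, -0.130000) → end (x,ẋ)=(0.002623, 0.013002)
phase 2: p=0.1006, T=0.424, ωT=1.342172, cosh=2.044313, sinh=1.783035; start (x,ẋ)=(0.002623, 0.013002) → end (x,ẋ)=(-0.092373, -0.526423)

1 0.5830 0.0026 0.0130
2 1.0070 -0.0924 -0.5264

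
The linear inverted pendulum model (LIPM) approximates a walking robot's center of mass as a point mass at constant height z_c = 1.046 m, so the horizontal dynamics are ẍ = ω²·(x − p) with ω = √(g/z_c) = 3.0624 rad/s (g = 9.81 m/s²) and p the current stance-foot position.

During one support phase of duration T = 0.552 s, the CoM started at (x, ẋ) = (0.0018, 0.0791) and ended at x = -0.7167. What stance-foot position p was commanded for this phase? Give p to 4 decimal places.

p = 0.4378

ωT = 3.0624·0.552 = 1.690445; cosh(ωT) = 2.803165, sinh(ωT) = 2.618727
x(T) = p + (x₀−p)·cosh(ωT) + (ẋ₀/ω)·sinh(ωT) ⇒ p·(1 − cosh) = x(T) − x₀·cosh − (ẋ₀/ω)·sinh
numerator   = -0.7167 − (0.0018)·2.803165 − (0.0791/3.0624)·2.618727 = -0.789386
denominator = 1 − 2.803165 = -1.803165
p = -0.789386 / -1.803165 = 0.4378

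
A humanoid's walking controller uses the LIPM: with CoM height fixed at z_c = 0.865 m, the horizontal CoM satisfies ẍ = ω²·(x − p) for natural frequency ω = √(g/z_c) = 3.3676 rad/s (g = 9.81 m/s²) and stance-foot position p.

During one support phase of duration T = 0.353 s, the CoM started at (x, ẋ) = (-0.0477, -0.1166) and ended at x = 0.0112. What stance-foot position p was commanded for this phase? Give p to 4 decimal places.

p = -0.1869

ωT = 3.3676·0.353 = 1.188763; cosh(ωT) = 1.793807, sinh(ωT) = 1.489210
x(T) = p + (x₀−p)·cosh(ωT) + (ẋ₀/ω)·sinh(ωT) ⇒ p·(1 − cosh) = x(T) − x₀·cosh − (ẋ₀/ω)·sinh
numerator   = 0.0112 − (-0.0477)·1.793807 − (-0.1166/3.3676)·1.489210 = 0.148327
denominator = 1 − 1.793807 = -0.793807
p = 0.148327 / -0.793807 = -0.1869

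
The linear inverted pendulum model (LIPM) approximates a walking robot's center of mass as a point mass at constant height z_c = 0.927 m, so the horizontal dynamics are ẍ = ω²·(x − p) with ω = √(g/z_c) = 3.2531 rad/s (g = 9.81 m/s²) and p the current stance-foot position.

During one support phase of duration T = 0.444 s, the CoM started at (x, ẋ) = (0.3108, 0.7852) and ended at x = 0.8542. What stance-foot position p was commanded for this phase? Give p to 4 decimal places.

ωT = 3.2531·0.444 = 1.444376; cosh(ωT) = 2.237550, sinh(ωT) = 2.001657
x(T) = p + (x₀−p)·cosh(ωT) + (ẋ₀/ω)·sinh(ωT) ⇒ p·(1 − cosh) = x(T) − x₀·cosh − (ẋ₀/ω)·sinh
numerator   = 0.8542 − (0.3108)·2.237550 − (0.7852/3.2531)·2.001657 = -0.324370
denominator = 1 − 2.237550 = -1.237550
p = -0.324370 / -1.237550 = 0.2621

p = 0.2621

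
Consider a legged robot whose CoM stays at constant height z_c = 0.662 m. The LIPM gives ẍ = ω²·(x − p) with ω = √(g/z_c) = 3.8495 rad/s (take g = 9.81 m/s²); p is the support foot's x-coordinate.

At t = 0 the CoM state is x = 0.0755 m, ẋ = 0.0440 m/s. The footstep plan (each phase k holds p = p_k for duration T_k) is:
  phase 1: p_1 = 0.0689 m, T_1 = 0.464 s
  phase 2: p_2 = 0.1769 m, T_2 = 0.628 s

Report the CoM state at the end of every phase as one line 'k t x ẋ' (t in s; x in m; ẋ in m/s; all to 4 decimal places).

phase 1: p=0.0689, T=0.464, ωT=1.786168, cosh=3.067073, sinh=2.899472; start (x,ẋ)=(0.075500, 0.044000) → end (x,ẋ)=(0.122284, 0.208617)
phase 2: p=0.1769, T=0.628, ωT=2.417486, cosh=5.653384, sinh=5.564239; start (x,ẋ)=(0.122284, 0.208617) → end (x,ẋ)=(0.169678, 0.009540)

1 0.4640 0.1223 0.2086
2 1.0920 0.1697 0.0095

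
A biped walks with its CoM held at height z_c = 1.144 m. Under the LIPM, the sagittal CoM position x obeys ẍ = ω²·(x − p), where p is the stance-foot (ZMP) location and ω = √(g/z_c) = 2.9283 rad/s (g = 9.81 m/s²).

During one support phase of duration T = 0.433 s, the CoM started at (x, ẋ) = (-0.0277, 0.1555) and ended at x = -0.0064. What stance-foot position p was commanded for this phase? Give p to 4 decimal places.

ωT = 2.9283·0.433 = 1.267954; cosh(ωT) = 1.917490, sinh(ωT) = 1.636084
x(T) = p + (x₀−p)·cosh(ωT) + (ẋ₀/ω)·sinh(ωT) ⇒ p·(1 − cosh) = x(T) − x₀·cosh − (ẋ₀/ω)·sinh
numerator   = -0.0064 − (-0.0277)·1.917490 − (0.1555/2.9283)·1.636084 = -0.040166
denominator = 1 − 1.917490 = -0.917490
p = -0.040166 / -0.917490 = 0.0438

p = 0.0438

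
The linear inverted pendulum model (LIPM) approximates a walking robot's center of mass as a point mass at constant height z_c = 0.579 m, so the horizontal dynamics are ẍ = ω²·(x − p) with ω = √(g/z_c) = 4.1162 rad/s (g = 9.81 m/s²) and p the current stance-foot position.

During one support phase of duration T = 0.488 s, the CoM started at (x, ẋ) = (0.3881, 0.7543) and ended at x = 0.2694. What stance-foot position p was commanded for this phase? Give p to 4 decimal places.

ωT = 4.1162·0.488 = 2.008706; cosh(ωT) = 3.793913, sinh(ωT) = 3.659750
x(T) = p + (x₀−p)·cosh(ωT) + (ẋ₀/ω)·sinh(ωT) ⇒ p·(1 − cosh) = x(T) − x₀·cosh − (ẋ₀/ω)·sinh
numerator   = 0.2694 − (0.3881)·3.793913 − (0.7543/4.1162)·3.659750 = -1.873672
denominator = 1 − 3.793913 = -2.793913
p = -1.873672 / -2.793913 = 0.6706

p = 0.6706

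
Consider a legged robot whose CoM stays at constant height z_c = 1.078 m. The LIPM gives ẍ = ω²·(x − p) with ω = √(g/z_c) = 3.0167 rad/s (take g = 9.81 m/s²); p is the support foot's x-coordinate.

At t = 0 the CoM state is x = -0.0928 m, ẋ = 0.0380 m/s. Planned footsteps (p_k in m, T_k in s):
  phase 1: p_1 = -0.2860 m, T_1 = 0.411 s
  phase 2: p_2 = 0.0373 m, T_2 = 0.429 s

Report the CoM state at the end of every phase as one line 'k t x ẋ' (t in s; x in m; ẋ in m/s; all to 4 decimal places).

1 0.4110 0.0957 0.9937
2 0.8400 0.7074 2.2456

phase 1: p=-0.2860, T=0.411, ωT=1.239864, cosh=1.872283, sinh=1.582859; start (x,ẋ)=(-0.092800, 0.038000) → end (x,ẋ)=(0.095664, 0.993679)
phase 2: p=0.0373, T=0.429, ωT=1.294164, cosh=1.961036, sinh=1.686910; start (x,ẋ)=(0.095664, 0.993679) → end (x,ẋ)=(0.707409, 2.245648)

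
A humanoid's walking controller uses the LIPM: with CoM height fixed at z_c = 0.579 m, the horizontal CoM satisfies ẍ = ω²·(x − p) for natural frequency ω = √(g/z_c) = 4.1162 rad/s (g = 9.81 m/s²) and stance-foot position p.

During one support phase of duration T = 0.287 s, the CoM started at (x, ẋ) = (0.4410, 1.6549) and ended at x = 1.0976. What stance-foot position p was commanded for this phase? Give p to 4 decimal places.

ωT = 4.1162·0.287 = 1.181349; cosh(ωT) = 1.782816, sinh(ωT) = 1.475952
x(T) = p + (x₀−p)·cosh(ωT) + (ẋ₀/ω)·sinh(ωT) ⇒ p·(1 − cosh) = x(T) − x₀·cosh − (ẋ₀/ω)·sinh
numerator   = 1.0976 − (0.4410)·1.782816 − (1.6549/4.1162)·1.475952 = -0.282022
denominator = 1 − 1.782816 = -0.782816
p = -0.282022 / -0.782816 = 0.3603

p = 0.3603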